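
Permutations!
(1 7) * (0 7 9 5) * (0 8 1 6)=[7, 9, 2, 3, 4, 8, 0, 6, 1, 5]=(0 7 6)(1 9 5 8)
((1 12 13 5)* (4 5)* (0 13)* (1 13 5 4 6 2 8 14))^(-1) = (0 12 1 14 8 2 6 13 5) = [12, 14, 6, 3, 4, 0, 13, 7, 2, 9, 10, 11, 1, 5, 8]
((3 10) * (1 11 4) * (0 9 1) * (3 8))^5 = (11)(3 8 10) = [0, 1, 2, 8, 4, 5, 6, 7, 10, 9, 3, 11]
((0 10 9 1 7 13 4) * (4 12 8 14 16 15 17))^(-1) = [4, 9, 2, 3, 17, 5, 6, 1, 12, 10, 0, 11, 13, 7, 8, 16, 14, 15] = (0 4 17 15 16 14 8 12 13 7 1 9 10)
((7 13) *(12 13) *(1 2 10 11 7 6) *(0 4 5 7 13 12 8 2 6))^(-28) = (0 13 11 10 2 8 7 5 4) = [13, 1, 8, 3, 0, 4, 6, 5, 7, 9, 2, 10, 12, 11]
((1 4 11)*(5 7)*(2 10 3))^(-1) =[0, 11, 3, 10, 1, 7, 6, 5, 8, 9, 2, 4] =(1 11 4)(2 3 10)(5 7)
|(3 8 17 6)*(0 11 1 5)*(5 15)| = |(0 11 1 15 5)(3 8 17 6)| = 20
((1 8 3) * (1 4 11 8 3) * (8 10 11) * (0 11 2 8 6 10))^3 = (0 11)(1 6 8 4 2 3 10) = [11, 6, 3, 10, 2, 5, 8, 7, 4, 9, 1, 0]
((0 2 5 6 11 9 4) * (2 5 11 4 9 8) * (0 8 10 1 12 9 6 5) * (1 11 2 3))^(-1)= (1 3 8 4 6 9 12)(10 11)= [0, 3, 2, 8, 6, 5, 9, 7, 4, 12, 11, 10, 1]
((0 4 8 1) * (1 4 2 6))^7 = (0 1 6 2)(4 8) = [1, 6, 0, 3, 8, 5, 2, 7, 4]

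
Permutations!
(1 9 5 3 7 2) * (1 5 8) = (1 9 8)(2 5 3 7) = [0, 9, 5, 7, 4, 3, 6, 2, 1, 8]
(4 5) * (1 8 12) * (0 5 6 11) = (0 5 4 6 11)(1 8 12) = [5, 8, 2, 3, 6, 4, 11, 7, 12, 9, 10, 0, 1]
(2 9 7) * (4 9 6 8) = (2 6 8 4 9 7) = [0, 1, 6, 3, 9, 5, 8, 2, 4, 7]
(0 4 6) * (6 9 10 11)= (0 4 9 10 11 6)= [4, 1, 2, 3, 9, 5, 0, 7, 8, 10, 11, 6]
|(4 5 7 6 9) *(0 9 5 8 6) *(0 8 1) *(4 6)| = 8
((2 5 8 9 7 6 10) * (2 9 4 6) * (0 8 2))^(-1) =(0 7 9 10 6 4 8)(2 5) =[7, 1, 5, 3, 8, 2, 4, 9, 0, 10, 6]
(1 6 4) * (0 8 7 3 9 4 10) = (0 8 7 3 9 4 1 6 10) = [8, 6, 2, 9, 1, 5, 10, 3, 7, 4, 0]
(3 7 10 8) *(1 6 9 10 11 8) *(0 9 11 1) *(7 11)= (0 9 10)(1 6 7)(3 11 8)= [9, 6, 2, 11, 4, 5, 7, 1, 3, 10, 0, 8]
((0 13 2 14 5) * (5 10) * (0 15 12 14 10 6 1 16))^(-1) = (0 16 1 6 14 12 15 5 10 2 13) = [16, 6, 13, 3, 4, 10, 14, 7, 8, 9, 2, 11, 15, 0, 12, 5, 1]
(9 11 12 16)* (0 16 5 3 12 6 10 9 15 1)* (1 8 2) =(0 16 15 8 2 1)(3 12 5)(6 10 9 11) =[16, 0, 1, 12, 4, 3, 10, 7, 2, 11, 9, 6, 5, 13, 14, 8, 15]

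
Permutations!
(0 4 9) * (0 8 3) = (0 4 9 8 3) = [4, 1, 2, 0, 9, 5, 6, 7, 3, 8]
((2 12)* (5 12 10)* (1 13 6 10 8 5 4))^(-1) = [0, 4, 12, 3, 10, 8, 13, 7, 2, 9, 6, 11, 5, 1] = (1 4 10 6 13)(2 12 5 8)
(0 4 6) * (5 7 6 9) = (0 4 9 5 7 6) = [4, 1, 2, 3, 9, 7, 0, 6, 8, 5]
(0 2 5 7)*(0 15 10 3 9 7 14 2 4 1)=(0 4 1)(2 5 14)(3 9 7 15 10)=[4, 0, 5, 9, 1, 14, 6, 15, 8, 7, 3, 11, 12, 13, 2, 10]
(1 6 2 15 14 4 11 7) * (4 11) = (1 6 2 15 14 11 7) = [0, 6, 15, 3, 4, 5, 2, 1, 8, 9, 10, 7, 12, 13, 11, 14]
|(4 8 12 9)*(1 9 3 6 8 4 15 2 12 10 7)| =10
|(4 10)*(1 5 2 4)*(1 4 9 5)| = |(2 9 5)(4 10)| = 6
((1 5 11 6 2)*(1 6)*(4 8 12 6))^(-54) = [0, 1, 4, 3, 8, 5, 2, 7, 12, 9, 10, 11, 6] = (2 4 8 12 6)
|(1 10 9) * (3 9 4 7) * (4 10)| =|(10)(1 4 7 3 9)| =5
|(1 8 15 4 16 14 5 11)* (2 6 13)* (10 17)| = 24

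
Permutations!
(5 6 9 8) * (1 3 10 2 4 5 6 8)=[0, 3, 4, 10, 5, 8, 9, 7, 6, 1, 2]=(1 3 10 2 4 5 8 6 9)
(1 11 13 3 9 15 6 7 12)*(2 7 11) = (1 2 7 12)(3 9 15 6 11 13) = [0, 2, 7, 9, 4, 5, 11, 12, 8, 15, 10, 13, 1, 3, 14, 6]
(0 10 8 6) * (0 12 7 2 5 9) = (0 10 8 6 12 7 2 5 9) = [10, 1, 5, 3, 4, 9, 12, 2, 6, 0, 8, 11, 7]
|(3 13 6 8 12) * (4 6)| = 6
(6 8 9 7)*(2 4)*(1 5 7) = (1 5 7 6 8 9)(2 4) = [0, 5, 4, 3, 2, 7, 8, 6, 9, 1]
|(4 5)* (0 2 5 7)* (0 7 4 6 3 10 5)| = 4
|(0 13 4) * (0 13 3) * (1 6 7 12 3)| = |(0 1 6 7 12 3)(4 13)| = 6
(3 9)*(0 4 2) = (0 4 2)(3 9) = [4, 1, 0, 9, 2, 5, 6, 7, 8, 3]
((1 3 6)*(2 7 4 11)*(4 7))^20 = [0, 6, 11, 1, 2, 5, 3, 7, 8, 9, 10, 4] = (1 6 3)(2 11 4)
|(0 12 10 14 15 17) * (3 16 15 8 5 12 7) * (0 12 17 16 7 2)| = |(0 2)(3 7)(5 17 12 10 14 8)(15 16)| = 6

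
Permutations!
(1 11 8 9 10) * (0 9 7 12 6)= (0 9 10 1 11 8 7 12 6)= [9, 11, 2, 3, 4, 5, 0, 12, 7, 10, 1, 8, 6]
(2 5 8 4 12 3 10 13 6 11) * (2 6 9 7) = (2 5 8 4 12 3 10 13 9 7)(6 11) = [0, 1, 5, 10, 12, 8, 11, 2, 4, 7, 13, 6, 3, 9]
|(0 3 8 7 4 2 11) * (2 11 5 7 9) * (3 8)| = |(0 8 9 2 5 7 4 11)| = 8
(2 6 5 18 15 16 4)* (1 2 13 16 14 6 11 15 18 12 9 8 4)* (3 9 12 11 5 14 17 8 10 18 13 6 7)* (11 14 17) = [0, 2, 5, 9, 6, 14, 17, 3, 4, 10, 18, 15, 12, 16, 7, 11, 1, 8, 13] = (1 2 5 14 7 3 9 10 18 13 16)(4 6 17 8)(11 15)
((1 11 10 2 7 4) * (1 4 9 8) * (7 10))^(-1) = (1 8 9 7 11)(2 10) = [0, 8, 10, 3, 4, 5, 6, 11, 9, 7, 2, 1]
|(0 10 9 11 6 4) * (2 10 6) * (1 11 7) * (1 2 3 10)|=21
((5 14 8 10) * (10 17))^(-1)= [0, 1, 2, 3, 4, 10, 6, 7, 14, 9, 17, 11, 12, 13, 5, 15, 16, 8]= (5 10 17 8 14)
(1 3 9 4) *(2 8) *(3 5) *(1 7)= (1 5 3 9 4 7)(2 8)= [0, 5, 8, 9, 7, 3, 6, 1, 2, 4]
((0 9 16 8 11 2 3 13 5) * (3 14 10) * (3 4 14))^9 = (16) = [0, 1, 2, 3, 4, 5, 6, 7, 8, 9, 10, 11, 12, 13, 14, 15, 16]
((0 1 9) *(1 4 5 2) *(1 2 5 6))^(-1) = [9, 6, 2, 3, 0, 5, 4, 7, 8, 1] = (0 9 1 6 4)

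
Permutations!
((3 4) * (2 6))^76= (6)= [0, 1, 2, 3, 4, 5, 6]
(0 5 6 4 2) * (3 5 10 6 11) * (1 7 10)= (0 1 7 10 6 4 2)(3 5 11)= [1, 7, 0, 5, 2, 11, 4, 10, 8, 9, 6, 3]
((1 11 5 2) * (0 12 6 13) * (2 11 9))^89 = (0 12 6 13)(1 2 9)(5 11) = [12, 2, 9, 3, 4, 11, 13, 7, 8, 1, 10, 5, 6, 0]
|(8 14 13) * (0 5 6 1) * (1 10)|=|(0 5 6 10 1)(8 14 13)|=15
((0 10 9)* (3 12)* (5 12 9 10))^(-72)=(0 3 5 9 12)=[3, 1, 2, 5, 4, 9, 6, 7, 8, 12, 10, 11, 0]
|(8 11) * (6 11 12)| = 4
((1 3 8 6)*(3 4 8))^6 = (1 8)(4 6) = [0, 8, 2, 3, 6, 5, 4, 7, 1]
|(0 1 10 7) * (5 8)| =|(0 1 10 7)(5 8)| =4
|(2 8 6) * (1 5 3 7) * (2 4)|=4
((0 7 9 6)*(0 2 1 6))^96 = (9) = [0, 1, 2, 3, 4, 5, 6, 7, 8, 9]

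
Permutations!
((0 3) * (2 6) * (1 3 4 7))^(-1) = (0 3 1 7 4)(2 6) = [3, 7, 6, 1, 0, 5, 2, 4]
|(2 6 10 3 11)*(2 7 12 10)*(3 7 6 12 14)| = |(2 12 10 7 14 3 11 6)| = 8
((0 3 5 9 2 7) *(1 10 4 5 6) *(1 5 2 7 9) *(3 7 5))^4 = (1 9 4)(2 10 5) = [0, 9, 10, 3, 1, 2, 6, 7, 8, 4, 5]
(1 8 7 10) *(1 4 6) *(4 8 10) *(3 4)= (1 10 8 7 3 4 6)= [0, 10, 2, 4, 6, 5, 1, 3, 7, 9, 8]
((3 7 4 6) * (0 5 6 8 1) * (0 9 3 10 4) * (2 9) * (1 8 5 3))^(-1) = (0 7 3)(1 9 2)(4 10 6 5) = [7, 9, 1, 0, 10, 4, 5, 3, 8, 2, 6]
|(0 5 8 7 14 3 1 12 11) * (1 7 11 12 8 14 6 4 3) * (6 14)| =10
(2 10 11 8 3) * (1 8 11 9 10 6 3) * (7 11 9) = [0, 8, 6, 2, 4, 5, 3, 11, 1, 10, 7, 9] = (1 8)(2 6 3)(7 11 9 10)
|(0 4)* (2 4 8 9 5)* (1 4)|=|(0 8 9 5 2 1 4)|=7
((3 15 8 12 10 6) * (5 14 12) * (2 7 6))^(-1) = (2 10 12 14 5 8 15 3 6 7) = [0, 1, 10, 6, 4, 8, 7, 2, 15, 9, 12, 11, 14, 13, 5, 3]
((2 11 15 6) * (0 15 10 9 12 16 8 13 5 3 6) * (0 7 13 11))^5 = (0 3 7 2 5 15 6 13)(8 16 12 9 10 11) = [3, 1, 5, 7, 4, 15, 13, 2, 16, 10, 11, 8, 9, 0, 14, 6, 12]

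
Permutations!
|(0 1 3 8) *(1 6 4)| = 6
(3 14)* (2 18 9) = (2 18 9)(3 14) = [0, 1, 18, 14, 4, 5, 6, 7, 8, 2, 10, 11, 12, 13, 3, 15, 16, 17, 9]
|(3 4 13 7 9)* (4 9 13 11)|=2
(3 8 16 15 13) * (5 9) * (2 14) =(2 14)(3 8 16 15 13)(5 9) =[0, 1, 14, 8, 4, 9, 6, 7, 16, 5, 10, 11, 12, 3, 2, 13, 15]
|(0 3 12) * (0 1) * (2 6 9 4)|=|(0 3 12 1)(2 6 9 4)|=4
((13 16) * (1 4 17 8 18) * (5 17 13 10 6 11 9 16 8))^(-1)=(1 18 8 13 4)(5 17)(6 10 16 9 11)=[0, 18, 2, 3, 1, 17, 10, 7, 13, 11, 16, 6, 12, 4, 14, 15, 9, 5, 8]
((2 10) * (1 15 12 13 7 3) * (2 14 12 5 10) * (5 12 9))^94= (1 7 12)(3 13 15)(5 14)(9 10)= [0, 7, 2, 13, 4, 14, 6, 12, 8, 10, 9, 11, 1, 15, 5, 3]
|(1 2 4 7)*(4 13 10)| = |(1 2 13 10 4 7)| = 6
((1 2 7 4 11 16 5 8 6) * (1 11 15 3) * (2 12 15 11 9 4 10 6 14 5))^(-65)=[0, 3, 16, 15, 9, 8, 10, 2, 14, 6, 7, 4, 1, 13, 5, 12, 11]=(1 3 15 12)(2 16 11 4 9 6 10 7)(5 8 14)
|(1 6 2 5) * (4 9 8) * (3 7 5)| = |(1 6 2 3 7 5)(4 9 8)| = 6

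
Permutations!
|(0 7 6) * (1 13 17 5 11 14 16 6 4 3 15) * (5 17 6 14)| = |(17)(0 7 4 3 15 1 13 6)(5 11)(14 16)| = 8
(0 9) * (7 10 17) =(0 9)(7 10 17) =[9, 1, 2, 3, 4, 5, 6, 10, 8, 0, 17, 11, 12, 13, 14, 15, 16, 7]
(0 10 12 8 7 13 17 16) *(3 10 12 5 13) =(0 12 8 7 3 10 5 13 17 16) =[12, 1, 2, 10, 4, 13, 6, 3, 7, 9, 5, 11, 8, 17, 14, 15, 0, 16]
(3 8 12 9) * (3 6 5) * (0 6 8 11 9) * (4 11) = (0 6 5 3 4 11 9 8 12) = [6, 1, 2, 4, 11, 3, 5, 7, 12, 8, 10, 9, 0]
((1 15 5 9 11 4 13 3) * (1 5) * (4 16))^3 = [0, 15, 2, 11, 5, 16, 6, 7, 8, 4, 10, 13, 12, 9, 14, 1, 3] = (1 15)(3 11 13 9 4 5 16)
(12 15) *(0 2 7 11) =(0 2 7 11)(12 15) =[2, 1, 7, 3, 4, 5, 6, 11, 8, 9, 10, 0, 15, 13, 14, 12]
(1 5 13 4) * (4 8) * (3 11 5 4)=(1 4)(3 11 5 13 8)=[0, 4, 2, 11, 1, 13, 6, 7, 3, 9, 10, 5, 12, 8]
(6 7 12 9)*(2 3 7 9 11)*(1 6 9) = (1 6)(2 3 7 12 11) = [0, 6, 3, 7, 4, 5, 1, 12, 8, 9, 10, 2, 11]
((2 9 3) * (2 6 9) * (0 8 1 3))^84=(9)=[0, 1, 2, 3, 4, 5, 6, 7, 8, 9]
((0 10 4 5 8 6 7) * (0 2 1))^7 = (0 2 6 5 10 1 7 8 4) = [2, 7, 6, 3, 0, 10, 5, 8, 4, 9, 1]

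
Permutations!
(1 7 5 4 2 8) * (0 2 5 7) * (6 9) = (0 2 8 1)(4 5)(6 9) = [2, 0, 8, 3, 5, 4, 9, 7, 1, 6]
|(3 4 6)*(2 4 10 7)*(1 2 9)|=8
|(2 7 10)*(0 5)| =|(0 5)(2 7 10)| =6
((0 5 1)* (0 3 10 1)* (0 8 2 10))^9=(0 8 10 3 5 2 1)=[8, 0, 1, 5, 4, 2, 6, 7, 10, 9, 3]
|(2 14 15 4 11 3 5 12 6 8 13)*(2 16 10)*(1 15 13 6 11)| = 60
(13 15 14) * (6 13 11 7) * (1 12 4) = (1 12 4)(6 13 15 14 11 7) = [0, 12, 2, 3, 1, 5, 13, 6, 8, 9, 10, 7, 4, 15, 11, 14]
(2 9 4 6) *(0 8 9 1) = (0 8 9 4 6 2 1) = [8, 0, 1, 3, 6, 5, 2, 7, 9, 4]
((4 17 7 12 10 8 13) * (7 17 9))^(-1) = (17)(4 13 8 10 12 7 9) = [0, 1, 2, 3, 13, 5, 6, 9, 10, 4, 12, 11, 7, 8, 14, 15, 16, 17]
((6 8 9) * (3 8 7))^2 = (3 9 7 8 6) = [0, 1, 2, 9, 4, 5, 3, 8, 6, 7]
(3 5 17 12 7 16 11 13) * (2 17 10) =(2 17 12 7 16 11 13 3 5 10) =[0, 1, 17, 5, 4, 10, 6, 16, 8, 9, 2, 13, 7, 3, 14, 15, 11, 12]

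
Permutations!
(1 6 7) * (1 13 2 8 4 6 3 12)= (1 3 12)(2 8 4 6 7 13)= [0, 3, 8, 12, 6, 5, 7, 13, 4, 9, 10, 11, 1, 2]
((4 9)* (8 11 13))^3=(13)(4 9)=[0, 1, 2, 3, 9, 5, 6, 7, 8, 4, 10, 11, 12, 13]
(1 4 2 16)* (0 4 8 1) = (0 4 2 16)(1 8) = [4, 8, 16, 3, 2, 5, 6, 7, 1, 9, 10, 11, 12, 13, 14, 15, 0]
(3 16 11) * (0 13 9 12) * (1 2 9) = (0 13 1 2 9 12)(3 16 11) = [13, 2, 9, 16, 4, 5, 6, 7, 8, 12, 10, 3, 0, 1, 14, 15, 11]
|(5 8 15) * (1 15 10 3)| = |(1 15 5 8 10 3)| = 6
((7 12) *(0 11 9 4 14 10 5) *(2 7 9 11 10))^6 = (14) = [0, 1, 2, 3, 4, 5, 6, 7, 8, 9, 10, 11, 12, 13, 14]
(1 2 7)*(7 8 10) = (1 2 8 10 7) = [0, 2, 8, 3, 4, 5, 6, 1, 10, 9, 7]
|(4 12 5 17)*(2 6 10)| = |(2 6 10)(4 12 5 17)| = 12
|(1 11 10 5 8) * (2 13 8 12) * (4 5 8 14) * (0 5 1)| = |(0 5 12 2 13 14 4 1 11 10 8)| = 11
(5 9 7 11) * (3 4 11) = (3 4 11 5 9 7) = [0, 1, 2, 4, 11, 9, 6, 3, 8, 7, 10, 5]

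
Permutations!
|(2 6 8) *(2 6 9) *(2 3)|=|(2 9 3)(6 8)|=6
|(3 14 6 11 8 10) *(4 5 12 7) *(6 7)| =10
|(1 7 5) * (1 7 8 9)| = 6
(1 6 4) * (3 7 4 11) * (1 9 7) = [0, 6, 2, 1, 9, 5, 11, 4, 8, 7, 10, 3] = (1 6 11 3)(4 9 7)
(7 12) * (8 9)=[0, 1, 2, 3, 4, 5, 6, 12, 9, 8, 10, 11, 7]=(7 12)(8 9)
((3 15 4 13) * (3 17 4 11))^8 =(3 11 15)(4 17 13) =[0, 1, 2, 11, 17, 5, 6, 7, 8, 9, 10, 15, 12, 4, 14, 3, 16, 13]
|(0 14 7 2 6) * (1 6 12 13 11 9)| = |(0 14 7 2 12 13 11 9 1 6)| = 10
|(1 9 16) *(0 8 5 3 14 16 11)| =|(0 8 5 3 14 16 1 9 11)| =9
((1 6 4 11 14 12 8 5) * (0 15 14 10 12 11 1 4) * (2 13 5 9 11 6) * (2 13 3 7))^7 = (0 6 14 15)(1 4 5 13)(2 3 7)(8 11 12 9 10) = [6, 4, 3, 7, 5, 13, 14, 2, 11, 10, 8, 12, 9, 1, 15, 0]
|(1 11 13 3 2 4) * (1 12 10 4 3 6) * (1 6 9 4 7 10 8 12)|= 10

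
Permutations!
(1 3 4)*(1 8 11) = (1 3 4 8 11) = [0, 3, 2, 4, 8, 5, 6, 7, 11, 9, 10, 1]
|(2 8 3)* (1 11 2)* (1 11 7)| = 4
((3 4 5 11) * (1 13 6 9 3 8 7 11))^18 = [0, 3, 2, 13, 6, 9, 5, 7, 8, 1, 10, 11, 12, 4] = (1 3 13 4 6 5 9)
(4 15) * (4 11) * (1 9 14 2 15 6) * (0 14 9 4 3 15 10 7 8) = (0 14 2 10 7 8)(1 4 6)(3 15 11) = [14, 4, 10, 15, 6, 5, 1, 8, 0, 9, 7, 3, 12, 13, 2, 11]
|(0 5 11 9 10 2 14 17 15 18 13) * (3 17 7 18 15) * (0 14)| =12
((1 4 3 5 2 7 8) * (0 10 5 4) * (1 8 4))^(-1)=(0 1 3 4 7 2 5 10)=[1, 3, 5, 4, 7, 10, 6, 2, 8, 9, 0]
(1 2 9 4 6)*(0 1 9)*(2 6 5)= (0 1 6 9 4 5 2)= [1, 6, 0, 3, 5, 2, 9, 7, 8, 4]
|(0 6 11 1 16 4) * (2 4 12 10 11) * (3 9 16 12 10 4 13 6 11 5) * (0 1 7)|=|(0 11 7)(1 12 4)(2 13 6)(3 9 16 10 5)|=15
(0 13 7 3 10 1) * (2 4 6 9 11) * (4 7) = [13, 0, 7, 10, 6, 5, 9, 3, 8, 11, 1, 2, 12, 4] = (0 13 4 6 9 11 2 7 3 10 1)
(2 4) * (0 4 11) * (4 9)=(0 9 4 2 11)=[9, 1, 11, 3, 2, 5, 6, 7, 8, 4, 10, 0]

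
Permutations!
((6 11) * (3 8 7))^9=(6 11)=[0, 1, 2, 3, 4, 5, 11, 7, 8, 9, 10, 6]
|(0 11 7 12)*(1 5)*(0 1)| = 6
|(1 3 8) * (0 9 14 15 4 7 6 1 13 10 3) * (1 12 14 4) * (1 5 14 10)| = |(0 9 4 7 6 12 10 3 8 13 1)(5 14 15)| = 33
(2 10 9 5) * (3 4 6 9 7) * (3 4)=(2 10 7 4 6 9 5)=[0, 1, 10, 3, 6, 2, 9, 4, 8, 5, 7]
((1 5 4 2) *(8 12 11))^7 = (1 2 4 5)(8 12 11) = [0, 2, 4, 3, 5, 1, 6, 7, 12, 9, 10, 8, 11]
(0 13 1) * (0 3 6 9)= (0 13 1 3 6 9)= [13, 3, 2, 6, 4, 5, 9, 7, 8, 0, 10, 11, 12, 1]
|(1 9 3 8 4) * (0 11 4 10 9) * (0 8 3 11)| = |(1 8 10 9 11 4)| = 6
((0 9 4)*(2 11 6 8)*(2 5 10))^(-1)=(0 4 9)(2 10 5 8 6 11)=[4, 1, 10, 3, 9, 8, 11, 7, 6, 0, 5, 2]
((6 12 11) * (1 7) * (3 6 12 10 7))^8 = (12)(1 10 3 7 6) = [0, 10, 2, 7, 4, 5, 1, 6, 8, 9, 3, 11, 12]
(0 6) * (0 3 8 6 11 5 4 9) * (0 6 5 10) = (0 11 10)(3 8 5 4 9 6) = [11, 1, 2, 8, 9, 4, 3, 7, 5, 6, 0, 10]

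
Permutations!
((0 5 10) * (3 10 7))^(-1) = [10, 1, 2, 7, 4, 0, 6, 5, 8, 9, 3] = (0 10 3 7 5)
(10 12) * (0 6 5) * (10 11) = (0 6 5)(10 12 11) = [6, 1, 2, 3, 4, 0, 5, 7, 8, 9, 12, 10, 11]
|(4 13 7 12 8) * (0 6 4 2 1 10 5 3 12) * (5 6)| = |(0 5 3 12 8 2 1 10 6 4 13 7)| = 12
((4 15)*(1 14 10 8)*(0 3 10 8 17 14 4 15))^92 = (0 14)(1 10)(3 8)(4 17) = [14, 10, 2, 8, 17, 5, 6, 7, 3, 9, 1, 11, 12, 13, 0, 15, 16, 4]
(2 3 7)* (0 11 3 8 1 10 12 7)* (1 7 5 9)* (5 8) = [11, 10, 5, 0, 4, 9, 6, 2, 7, 1, 12, 3, 8] = (0 11 3)(1 10 12 8 7 2 5 9)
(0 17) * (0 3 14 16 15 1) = [17, 0, 2, 14, 4, 5, 6, 7, 8, 9, 10, 11, 12, 13, 16, 1, 15, 3] = (0 17 3 14 16 15 1)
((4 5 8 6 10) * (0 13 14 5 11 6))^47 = (0 14 8 13 5)(4 10 6 11) = [14, 1, 2, 3, 10, 0, 11, 7, 13, 9, 6, 4, 12, 5, 8]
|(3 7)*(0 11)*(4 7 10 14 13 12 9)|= |(0 11)(3 10 14 13 12 9 4 7)|= 8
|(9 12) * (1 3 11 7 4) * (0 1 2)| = |(0 1 3 11 7 4 2)(9 12)| = 14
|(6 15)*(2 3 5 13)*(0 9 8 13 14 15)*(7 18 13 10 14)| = 42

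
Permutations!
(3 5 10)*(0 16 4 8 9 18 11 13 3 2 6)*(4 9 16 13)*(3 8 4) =(0 13 8 16 9 18 11 3 5 10 2 6) =[13, 1, 6, 5, 4, 10, 0, 7, 16, 18, 2, 3, 12, 8, 14, 15, 9, 17, 11]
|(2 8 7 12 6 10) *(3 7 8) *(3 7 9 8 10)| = 8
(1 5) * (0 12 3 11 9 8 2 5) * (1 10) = [12, 0, 5, 11, 4, 10, 6, 7, 2, 8, 1, 9, 3] = (0 12 3 11 9 8 2 5 10 1)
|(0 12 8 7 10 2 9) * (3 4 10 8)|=|(0 12 3 4 10 2 9)(7 8)|=14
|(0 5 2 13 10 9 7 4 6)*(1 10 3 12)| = 12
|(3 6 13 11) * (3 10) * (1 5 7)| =15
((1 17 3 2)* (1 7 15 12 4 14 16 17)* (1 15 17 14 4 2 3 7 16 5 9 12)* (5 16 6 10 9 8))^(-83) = (1 15)(2 10 12 6 9)(5 8)(7 17)(14 16) = [0, 15, 10, 3, 4, 8, 9, 17, 5, 2, 12, 11, 6, 13, 16, 1, 14, 7]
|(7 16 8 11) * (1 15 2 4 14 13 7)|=10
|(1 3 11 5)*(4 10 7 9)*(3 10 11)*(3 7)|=|(1 10 3 7 9 4 11 5)|=8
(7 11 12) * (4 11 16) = [0, 1, 2, 3, 11, 5, 6, 16, 8, 9, 10, 12, 7, 13, 14, 15, 4] = (4 11 12 7 16)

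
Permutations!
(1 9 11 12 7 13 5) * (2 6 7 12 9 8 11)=[0, 8, 6, 3, 4, 1, 7, 13, 11, 2, 10, 9, 12, 5]=(1 8 11 9 2 6 7 13 5)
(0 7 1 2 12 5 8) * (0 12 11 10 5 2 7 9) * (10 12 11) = [9, 7, 10, 3, 4, 8, 6, 1, 11, 0, 5, 12, 2] = (0 9)(1 7)(2 10 5 8 11 12)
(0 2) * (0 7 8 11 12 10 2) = [0, 1, 7, 3, 4, 5, 6, 8, 11, 9, 2, 12, 10] = (2 7 8 11 12 10)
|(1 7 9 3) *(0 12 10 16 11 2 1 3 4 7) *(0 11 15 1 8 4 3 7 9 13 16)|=|(0 12 10)(1 11 2 8 4 9 3 7 13 16 15)|=33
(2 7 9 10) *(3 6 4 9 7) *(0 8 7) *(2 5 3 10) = (0 8 7)(2 10 5 3 6 4 9) = [8, 1, 10, 6, 9, 3, 4, 0, 7, 2, 5]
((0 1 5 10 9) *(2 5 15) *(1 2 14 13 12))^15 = (15) = [0, 1, 2, 3, 4, 5, 6, 7, 8, 9, 10, 11, 12, 13, 14, 15]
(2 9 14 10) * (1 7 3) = [0, 7, 9, 1, 4, 5, 6, 3, 8, 14, 2, 11, 12, 13, 10] = (1 7 3)(2 9 14 10)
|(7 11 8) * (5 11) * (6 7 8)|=|(5 11 6 7)|=4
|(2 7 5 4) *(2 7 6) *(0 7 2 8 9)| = 8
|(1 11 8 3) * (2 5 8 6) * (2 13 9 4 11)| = 5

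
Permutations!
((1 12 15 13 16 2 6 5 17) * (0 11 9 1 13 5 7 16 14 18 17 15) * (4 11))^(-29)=(0 4 11 9 1 12)(2 16 7 6)(5 15)(13 17 18 14)=[4, 12, 16, 3, 11, 15, 2, 6, 8, 1, 10, 9, 0, 17, 13, 5, 7, 18, 14]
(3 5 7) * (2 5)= (2 5 7 3)= [0, 1, 5, 2, 4, 7, 6, 3]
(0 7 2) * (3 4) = (0 7 2)(3 4) = [7, 1, 0, 4, 3, 5, 6, 2]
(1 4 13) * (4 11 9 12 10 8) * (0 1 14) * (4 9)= [1, 11, 2, 3, 13, 5, 6, 7, 9, 12, 8, 4, 10, 14, 0]= (0 1 11 4 13 14)(8 9 12 10)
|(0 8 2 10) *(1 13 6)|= 12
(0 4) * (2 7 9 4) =(0 2 7 9 4) =[2, 1, 7, 3, 0, 5, 6, 9, 8, 4]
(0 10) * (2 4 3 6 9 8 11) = (0 10)(2 4 3 6 9 8 11) = [10, 1, 4, 6, 3, 5, 9, 7, 11, 8, 0, 2]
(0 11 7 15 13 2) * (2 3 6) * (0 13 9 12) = (0 11 7 15 9 12)(2 13 3 6) = [11, 1, 13, 6, 4, 5, 2, 15, 8, 12, 10, 7, 0, 3, 14, 9]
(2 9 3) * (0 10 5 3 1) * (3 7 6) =(0 10 5 7 6 3 2 9 1) =[10, 0, 9, 2, 4, 7, 3, 6, 8, 1, 5]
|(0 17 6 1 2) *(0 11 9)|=|(0 17 6 1 2 11 9)|=7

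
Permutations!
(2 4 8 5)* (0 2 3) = (0 2 4 8 5 3) = [2, 1, 4, 0, 8, 3, 6, 7, 5]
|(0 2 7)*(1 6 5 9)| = |(0 2 7)(1 6 5 9)| = 12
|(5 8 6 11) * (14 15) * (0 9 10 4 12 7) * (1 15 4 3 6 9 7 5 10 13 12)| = 20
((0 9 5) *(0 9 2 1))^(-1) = (0 1 2)(5 9) = [1, 2, 0, 3, 4, 9, 6, 7, 8, 5]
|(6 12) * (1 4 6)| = |(1 4 6 12)| = 4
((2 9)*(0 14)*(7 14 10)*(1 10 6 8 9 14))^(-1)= [14, 7, 9, 3, 4, 5, 0, 10, 6, 8, 1, 11, 12, 13, 2]= (0 14 2 9 8 6)(1 7 10)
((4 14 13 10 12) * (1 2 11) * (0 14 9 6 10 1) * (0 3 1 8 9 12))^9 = (0 13 9 10 14 8 6)(1 2 11 3)(4 12) = [13, 2, 11, 1, 12, 5, 0, 7, 6, 10, 14, 3, 4, 9, 8]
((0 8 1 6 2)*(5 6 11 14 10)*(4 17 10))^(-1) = [2, 8, 6, 3, 14, 10, 5, 7, 0, 9, 17, 1, 12, 13, 11, 15, 16, 4] = (0 2 6 5 10 17 4 14 11 1 8)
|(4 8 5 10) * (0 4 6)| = 6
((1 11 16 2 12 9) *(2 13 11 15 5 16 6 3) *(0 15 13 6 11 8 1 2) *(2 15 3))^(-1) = (0 3)(1 8 13)(2 6 16 5 15 9 12) = [3, 8, 6, 0, 4, 15, 16, 7, 13, 12, 10, 11, 2, 1, 14, 9, 5]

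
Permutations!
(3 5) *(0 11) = [11, 1, 2, 5, 4, 3, 6, 7, 8, 9, 10, 0] = (0 11)(3 5)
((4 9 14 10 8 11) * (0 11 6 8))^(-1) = (0 10 14 9 4 11)(6 8) = [10, 1, 2, 3, 11, 5, 8, 7, 6, 4, 14, 0, 12, 13, 9]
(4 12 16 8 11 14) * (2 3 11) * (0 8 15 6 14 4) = (0 8 2 3 11 4 12 16 15 6 14) = [8, 1, 3, 11, 12, 5, 14, 7, 2, 9, 10, 4, 16, 13, 0, 6, 15]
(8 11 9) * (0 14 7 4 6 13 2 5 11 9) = (0 14 7 4 6 13 2 5 11)(8 9) = [14, 1, 5, 3, 6, 11, 13, 4, 9, 8, 10, 0, 12, 2, 7]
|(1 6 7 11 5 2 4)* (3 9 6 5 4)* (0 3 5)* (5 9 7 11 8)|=|(0 3 7 8 5 2 9 6 11 4 1)|=11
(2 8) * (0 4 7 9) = [4, 1, 8, 3, 7, 5, 6, 9, 2, 0] = (0 4 7 9)(2 8)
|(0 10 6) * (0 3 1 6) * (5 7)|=|(0 10)(1 6 3)(5 7)|=6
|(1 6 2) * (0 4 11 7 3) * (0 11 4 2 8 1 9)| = 3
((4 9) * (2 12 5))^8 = (2 5 12) = [0, 1, 5, 3, 4, 12, 6, 7, 8, 9, 10, 11, 2]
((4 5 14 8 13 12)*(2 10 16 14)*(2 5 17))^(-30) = [0, 1, 12, 3, 8, 5, 6, 7, 10, 9, 4, 11, 14, 16, 2, 15, 17, 13] = (2 12 14)(4 8 10)(13 16 17)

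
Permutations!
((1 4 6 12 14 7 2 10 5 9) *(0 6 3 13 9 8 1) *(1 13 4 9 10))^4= [7, 12, 6, 3, 4, 5, 2, 0, 8, 14, 10, 11, 1, 13, 9]= (0 7)(1 12)(2 6)(9 14)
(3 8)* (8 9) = (3 9 8) = [0, 1, 2, 9, 4, 5, 6, 7, 3, 8]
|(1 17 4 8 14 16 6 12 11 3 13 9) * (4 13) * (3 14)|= |(1 17 13 9)(3 4 8)(6 12 11 14 16)|= 60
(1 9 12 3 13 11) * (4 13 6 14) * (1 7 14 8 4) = (1 9 12 3 6 8 4 13 11 7 14) = [0, 9, 2, 6, 13, 5, 8, 14, 4, 12, 10, 7, 3, 11, 1]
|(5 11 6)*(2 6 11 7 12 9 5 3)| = |(2 6 3)(5 7 12 9)| = 12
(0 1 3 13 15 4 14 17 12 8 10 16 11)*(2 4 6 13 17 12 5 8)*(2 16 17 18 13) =(0 1 3 18 13 15 6 2 4 14 12 16 11)(5 8 10 17) =[1, 3, 4, 18, 14, 8, 2, 7, 10, 9, 17, 0, 16, 15, 12, 6, 11, 5, 13]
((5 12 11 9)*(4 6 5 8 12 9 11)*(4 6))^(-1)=(5 6 12 8 9)=[0, 1, 2, 3, 4, 6, 12, 7, 9, 5, 10, 11, 8]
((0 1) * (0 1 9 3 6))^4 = (9) = [0, 1, 2, 3, 4, 5, 6, 7, 8, 9]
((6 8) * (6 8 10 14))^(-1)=(6 14 10)=[0, 1, 2, 3, 4, 5, 14, 7, 8, 9, 6, 11, 12, 13, 10]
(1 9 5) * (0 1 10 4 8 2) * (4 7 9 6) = (0 1 6 4 8 2)(5 10 7 9) = [1, 6, 0, 3, 8, 10, 4, 9, 2, 5, 7]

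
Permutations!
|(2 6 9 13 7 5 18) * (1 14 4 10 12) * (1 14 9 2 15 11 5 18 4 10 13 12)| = |(1 9 12 14 10)(2 6)(4 13 7 18 15 11 5)| = 70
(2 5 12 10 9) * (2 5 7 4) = (2 7 4)(5 12 10 9) = [0, 1, 7, 3, 2, 12, 6, 4, 8, 5, 9, 11, 10]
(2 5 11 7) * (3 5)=(2 3 5 11 7)=[0, 1, 3, 5, 4, 11, 6, 2, 8, 9, 10, 7]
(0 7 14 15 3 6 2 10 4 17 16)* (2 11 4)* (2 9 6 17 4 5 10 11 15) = [7, 1, 11, 17, 4, 10, 15, 14, 8, 6, 9, 5, 12, 13, 2, 3, 0, 16] = (0 7 14 2 11 5 10 9 6 15 3 17 16)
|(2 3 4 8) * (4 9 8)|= 4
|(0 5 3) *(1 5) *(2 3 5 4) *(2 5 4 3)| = 6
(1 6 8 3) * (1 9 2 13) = (1 6 8 3 9 2 13) = [0, 6, 13, 9, 4, 5, 8, 7, 3, 2, 10, 11, 12, 1]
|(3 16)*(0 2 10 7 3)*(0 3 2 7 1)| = 10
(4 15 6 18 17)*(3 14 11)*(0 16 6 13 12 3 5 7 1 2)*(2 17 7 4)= [16, 17, 0, 14, 15, 4, 18, 1, 8, 9, 10, 5, 3, 12, 11, 13, 6, 2, 7]= (0 16 6 18 7 1 17 2)(3 14 11 5 4 15 13 12)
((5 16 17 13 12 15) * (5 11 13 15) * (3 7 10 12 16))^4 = (3 5 12 10 7)(11 15 17 16 13) = [0, 1, 2, 5, 4, 12, 6, 3, 8, 9, 7, 15, 10, 11, 14, 17, 13, 16]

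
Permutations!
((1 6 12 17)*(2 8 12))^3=(1 8)(2 17)(6 12)=[0, 8, 17, 3, 4, 5, 12, 7, 1, 9, 10, 11, 6, 13, 14, 15, 16, 2]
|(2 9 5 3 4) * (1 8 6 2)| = 8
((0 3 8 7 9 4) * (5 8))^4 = (0 7 3 9 5 4 8) = [7, 1, 2, 9, 8, 4, 6, 3, 0, 5]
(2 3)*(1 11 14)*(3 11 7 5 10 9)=(1 7 5 10 9 3 2 11 14)=[0, 7, 11, 2, 4, 10, 6, 5, 8, 3, 9, 14, 12, 13, 1]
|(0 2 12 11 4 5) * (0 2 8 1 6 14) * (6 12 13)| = |(0 8 1 12 11 4 5 2 13 6 14)| = 11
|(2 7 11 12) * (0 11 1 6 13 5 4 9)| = 11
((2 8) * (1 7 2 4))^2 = [0, 2, 4, 3, 7, 5, 6, 8, 1] = (1 2 4 7 8)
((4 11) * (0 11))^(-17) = [11, 1, 2, 3, 0, 5, 6, 7, 8, 9, 10, 4] = (0 11 4)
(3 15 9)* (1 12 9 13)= (1 12 9 3 15 13)= [0, 12, 2, 15, 4, 5, 6, 7, 8, 3, 10, 11, 9, 1, 14, 13]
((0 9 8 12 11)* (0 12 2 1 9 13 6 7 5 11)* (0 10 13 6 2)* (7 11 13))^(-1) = (0 8 9 1 2 13 5 7 10 12 11 6) = [8, 2, 13, 3, 4, 7, 0, 10, 9, 1, 12, 6, 11, 5]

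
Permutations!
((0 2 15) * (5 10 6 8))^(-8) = [2, 1, 15, 3, 4, 5, 6, 7, 8, 9, 10, 11, 12, 13, 14, 0] = (0 2 15)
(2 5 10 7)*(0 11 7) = (0 11 7 2 5 10) = [11, 1, 5, 3, 4, 10, 6, 2, 8, 9, 0, 7]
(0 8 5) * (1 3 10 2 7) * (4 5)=[8, 3, 7, 10, 5, 0, 6, 1, 4, 9, 2]=(0 8 4 5)(1 3 10 2 7)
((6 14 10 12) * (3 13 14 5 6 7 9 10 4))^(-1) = [0, 1, 2, 4, 14, 6, 5, 12, 8, 7, 9, 11, 10, 3, 13] = (3 4 14 13)(5 6)(7 12 10 9)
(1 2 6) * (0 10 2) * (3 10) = (0 3 10 2 6 1) = [3, 0, 6, 10, 4, 5, 1, 7, 8, 9, 2]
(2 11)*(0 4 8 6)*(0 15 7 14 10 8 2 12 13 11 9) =(0 4 2 9)(6 15 7 14 10 8)(11 12 13) =[4, 1, 9, 3, 2, 5, 15, 14, 6, 0, 8, 12, 13, 11, 10, 7]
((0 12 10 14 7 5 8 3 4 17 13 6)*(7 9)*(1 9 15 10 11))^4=[9, 8, 2, 6, 0, 17, 1, 4, 13, 3, 14, 5, 7, 11, 15, 10, 16, 12]=(0 9 3 6 1 8 13 11 5 17 12 7 4)(10 14 15)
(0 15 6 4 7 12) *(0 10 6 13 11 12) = (0 15 13 11 12 10 6 4 7) = [15, 1, 2, 3, 7, 5, 4, 0, 8, 9, 6, 12, 10, 11, 14, 13]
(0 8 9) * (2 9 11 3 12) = (0 8 11 3 12 2 9) = [8, 1, 9, 12, 4, 5, 6, 7, 11, 0, 10, 3, 2]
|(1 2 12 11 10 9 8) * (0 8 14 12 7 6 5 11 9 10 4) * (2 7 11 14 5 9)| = 12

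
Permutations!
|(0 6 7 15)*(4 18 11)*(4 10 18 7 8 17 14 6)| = 12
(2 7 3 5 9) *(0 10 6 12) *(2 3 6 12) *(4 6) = (0 10 12)(2 7 4 6)(3 5 9) = [10, 1, 7, 5, 6, 9, 2, 4, 8, 3, 12, 11, 0]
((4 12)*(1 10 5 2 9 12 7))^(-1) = (1 7 4 12 9 2 5 10) = [0, 7, 5, 3, 12, 10, 6, 4, 8, 2, 1, 11, 9]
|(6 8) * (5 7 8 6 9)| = 4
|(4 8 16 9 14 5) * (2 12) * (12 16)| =8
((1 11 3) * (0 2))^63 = (11)(0 2) = [2, 1, 0, 3, 4, 5, 6, 7, 8, 9, 10, 11]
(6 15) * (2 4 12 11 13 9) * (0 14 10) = (0 14 10)(2 4 12 11 13 9)(6 15) = [14, 1, 4, 3, 12, 5, 15, 7, 8, 2, 0, 13, 11, 9, 10, 6]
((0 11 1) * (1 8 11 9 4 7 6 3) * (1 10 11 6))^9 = (0 1 7 4 9)(3 6 8 11 10) = [1, 7, 2, 6, 9, 5, 8, 4, 11, 0, 3, 10]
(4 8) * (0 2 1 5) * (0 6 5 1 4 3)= (0 2 4 8 3)(5 6)= [2, 1, 4, 0, 8, 6, 5, 7, 3]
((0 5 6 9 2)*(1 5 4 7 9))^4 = (0 2 9 7 4)(1 5 6) = [2, 5, 9, 3, 0, 6, 1, 4, 8, 7]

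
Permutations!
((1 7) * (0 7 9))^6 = (0 1)(7 9) = [1, 0, 2, 3, 4, 5, 6, 9, 8, 7]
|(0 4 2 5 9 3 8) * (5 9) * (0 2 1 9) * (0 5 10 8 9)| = |(0 4 1)(2 5 10 8)(3 9)| = 12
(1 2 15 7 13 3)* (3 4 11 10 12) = (1 2 15 7 13 4 11 10 12 3) = [0, 2, 15, 1, 11, 5, 6, 13, 8, 9, 12, 10, 3, 4, 14, 7]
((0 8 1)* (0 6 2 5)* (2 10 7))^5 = (0 7 1 5 10 8 2 6) = [7, 5, 6, 3, 4, 10, 0, 1, 2, 9, 8]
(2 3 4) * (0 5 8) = (0 5 8)(2 3 4) = [5, 1, 3, 4, 2, 8, 6, 7, 0]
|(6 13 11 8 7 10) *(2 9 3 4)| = 12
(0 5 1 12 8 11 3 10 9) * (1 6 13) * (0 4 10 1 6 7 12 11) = (0 5 7 12 8)(1 11 3)(4 10 9)(6 13) = [5, 11, 2, 1, 10, 7, 13, 12, 0, 4, 9, 3, 8, 6]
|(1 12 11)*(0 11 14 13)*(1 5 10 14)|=|(0 11 5 10 14 13)(1 12)|=6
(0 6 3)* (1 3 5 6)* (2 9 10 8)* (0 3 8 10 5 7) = (10)(0 1 8 2 9 5 6 7) = [1, 8, 9, 3, 4, 6, 7, 0, 2, 5, 10]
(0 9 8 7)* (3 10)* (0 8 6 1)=(0 9 6 1)(3 10)(7 8)=[9, 0, 2, 10, 4, 5, 1, 8, 7, 6, 3]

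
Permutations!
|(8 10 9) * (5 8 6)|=|(5 8 10 9 6)|=5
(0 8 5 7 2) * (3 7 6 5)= [8, 1, 0, 7, 4, 6, 5, 2, 3]= (0 8 3 7 2)(5 6)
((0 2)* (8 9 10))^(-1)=(0 2)(8 10 9)=[2, 1, 0, 3, 4, 5, 6, 7, 10, 8, 9]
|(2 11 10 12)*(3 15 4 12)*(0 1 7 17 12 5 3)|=8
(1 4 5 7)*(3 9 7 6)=[0, 4, 2, 9, 5, 6, 3, 1, 8, 7]=(1 4 5 6 3 9 7)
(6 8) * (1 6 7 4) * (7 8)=[0, 6, 2, 3, 1, 5, 7, 4, 8]=(8)(1 6 7 4)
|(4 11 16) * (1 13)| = |(1 13)(4 11 16)| = 6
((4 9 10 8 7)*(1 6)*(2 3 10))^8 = (2 3 10 8 7 4 9) = [0, 1, 3, 10, 9, 5, 6, 4, 7, 2, 8]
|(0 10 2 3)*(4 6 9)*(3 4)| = |(0 10 2 4 6 9 3)| = 7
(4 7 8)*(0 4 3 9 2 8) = (0 4 7)(2 8 3 9) = [4, 1, 8, 9, 7, 5, 6, 0, 3, 2]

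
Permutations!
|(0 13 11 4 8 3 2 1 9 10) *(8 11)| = |(0 13 8 3 2 1 9 10)(4 11)| = 8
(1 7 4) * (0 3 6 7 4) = (0 3 6 7)(1 4) = [3, 4, 2, 6, 1, 5, 7, 0]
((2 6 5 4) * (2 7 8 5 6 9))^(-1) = (2 9)(4 5 8 7) = [0, 1, 9, 3, 5, 8, 6, 4, 7, 2]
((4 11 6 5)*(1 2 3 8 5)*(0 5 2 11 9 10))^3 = (11)(0 9 5 10 4) = [9, 1, 2, 3, 0, 10, 6, 7, 8, 5, 4, 11]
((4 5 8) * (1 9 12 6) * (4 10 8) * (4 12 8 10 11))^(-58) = (1 12 4 8)(5 11 9 6) = [0, 12, 2, 3, 8, 11, 5, 7, 1, 6, 10, 9, 4]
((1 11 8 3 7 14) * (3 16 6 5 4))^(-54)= (1 4 8 7 6)(3 16 14 5 11)= [0, 4, 2, 16, 8, 11, 1, 6, 7, 9, 10, 3, 12, 13, 5, 15, 14]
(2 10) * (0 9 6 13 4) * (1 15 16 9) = [1, 15, 10, 3, 0, 5, 13, 7, 8, 6, 2, 11, 12, 4, 14, 16, 9] = (0 1 15 16 9 6 13 4)(2 10)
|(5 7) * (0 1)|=|(0 1)(5 7)|=2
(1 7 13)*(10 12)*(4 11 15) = (1 7 13)(4 11 15)(10 12) = [0, 7, 2, 3, 11, 5, 6, 13, 8, 9, 12, 15, 10, 1, 14, 4]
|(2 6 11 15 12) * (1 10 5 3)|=20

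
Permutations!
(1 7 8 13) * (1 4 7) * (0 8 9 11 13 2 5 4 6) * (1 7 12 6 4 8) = (0 1 7 9 11 13 4 12 6)(2 5 8) = [1, 7, 5, 3, 12, 8, 0, 9, 2, 11, 10, 13, 6, 4]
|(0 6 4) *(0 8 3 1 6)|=|(1 6 4 8 3)|=5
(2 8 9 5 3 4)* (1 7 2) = [0, 7, 8, 4, 1, 3, 6, 2, 9, 5] = (1 7 2 8 9 5 3 4)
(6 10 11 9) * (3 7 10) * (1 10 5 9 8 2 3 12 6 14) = [0, 10, 3, 7, 4, 9, 12, 5, 2, 14, 11, 8, 6, 13, 1] = (1 10 11 8 2 3 7 5 9 14)(6 12)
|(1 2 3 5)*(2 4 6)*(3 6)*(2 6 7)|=4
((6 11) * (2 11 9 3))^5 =(11) =[0, 1, 2, 3, 4, 5, 6, 7, 8, 9, 10, 11]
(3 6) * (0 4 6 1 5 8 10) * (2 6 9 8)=(0 4 9 8 10)(1 5 2 6 3)=[4, 5, 6, 1, 9, 2, 3, 7, 10, 8, 0]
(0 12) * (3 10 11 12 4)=(0 4 3 10 11 12)=[4, 1, 2, 10, 3, 5, 6, 7, 8, 9, 11, 12, 0]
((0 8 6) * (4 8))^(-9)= [6, 1, 2, 3, 0, 5, 8, 7, 4]= (0 6 8 4)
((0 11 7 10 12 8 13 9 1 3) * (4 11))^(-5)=(0 8 4 13 11 9 7 1 10 3 12)=[8, 10, 2, 12, 13, 5, 6, 1, 4, 7, 3, 9, 0, 11]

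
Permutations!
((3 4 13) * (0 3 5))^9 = [5, 1, 2, 0, 3, 13, 6, 7, 8, 9, 10, 11, 12, 4] = (0 5 13 4 3)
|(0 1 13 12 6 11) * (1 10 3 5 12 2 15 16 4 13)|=35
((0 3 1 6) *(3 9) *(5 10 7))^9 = [6, 3, 2, 9, 4, 5, 1, 7, 8, 0, 10] = (10)(0 6 1 3 9)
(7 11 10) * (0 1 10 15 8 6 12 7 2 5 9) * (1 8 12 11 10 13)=(0 8 6 11 15 12 7 10 2 5 9)(1 13)=[8, 13, 5, 3, 4, 9, 11, 10, 6, 0, 2, 15, 7, 1, 14, 12]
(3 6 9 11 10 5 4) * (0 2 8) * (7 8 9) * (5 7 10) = [2, 1, 9, 6, 3, 4, 10, 8, 0, 11, 7, 5] = (0 2 9 11 5 4 3 6 10 7 8)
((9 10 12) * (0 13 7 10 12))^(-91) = (0 13 7 10)(9 12) = [13, 1, 2, 3, 4, 5, 6, 10, 8, 12, 0, 11, 9, 7]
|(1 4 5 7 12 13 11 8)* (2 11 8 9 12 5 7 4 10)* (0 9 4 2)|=|(0 9 12 13 8 1 10)(2 11 4 7 5)|=35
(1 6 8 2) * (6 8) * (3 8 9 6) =[0, 9, 1, 8, 4, 5, 3, 7, 2, 6] =(1 9 6 3 8 2)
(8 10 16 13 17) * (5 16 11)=(5 16 13 17 8 10 11)=[0, 1, 2, 3, 4, 16, 6, 7, 10, 9, 11, 5, 12, 17, 14, 15, 13, 8]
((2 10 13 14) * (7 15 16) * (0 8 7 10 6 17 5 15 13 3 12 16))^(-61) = [15, 1, 14, 10, 4, 17, 2, 8, 0, 9, 16, 11, 3, 7, 13, 5, 12, 6] = (0 15 5 17 6 2 14 13 7 8)(3 10 16 12)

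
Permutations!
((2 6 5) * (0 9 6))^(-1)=(0 2 5 6 9)=[2, 1, 5, 3, 4, 6, 9, 7, 8, 0]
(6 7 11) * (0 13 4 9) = (0 13 4 9)(6 7 11) = [13, 1, 2, 3, 9, 5, 7, 11, 8, 0, 10, 6, 12, 4]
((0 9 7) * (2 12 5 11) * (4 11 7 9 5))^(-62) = (0 5 7)(2 4)(11 12) = [5, 1, 4, 3, 2, 7, 6, 0, 8, 9, 10, 12, 11]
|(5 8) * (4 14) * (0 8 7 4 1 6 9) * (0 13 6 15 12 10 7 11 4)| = |(0 8 5 11 4 14 1 15 12 10 7)(6 9 13)| = 33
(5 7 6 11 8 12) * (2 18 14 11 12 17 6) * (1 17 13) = [0, 17, 18, 3, 4, 7, 12, 2, 13, 9, 10, 8, 5, 1, 11, 15, 16, 6, 14] = (1 17 6 12 5 7 2 18 14 11 8 13)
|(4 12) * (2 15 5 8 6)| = 10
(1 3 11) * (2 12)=[0, 3, 12, 11, 4, 5, 6, 7, 8, 9, 10, 1, 2]=(1 3 11)(2 12)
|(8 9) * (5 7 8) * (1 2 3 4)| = 4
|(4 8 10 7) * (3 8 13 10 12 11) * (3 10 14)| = 9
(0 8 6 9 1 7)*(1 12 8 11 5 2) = (0 11 5 2 1 7)(6 9 12 8) = [11, 7, 1, 3, 4, 2, 9, 0, 6, 12, 10, 5, 8]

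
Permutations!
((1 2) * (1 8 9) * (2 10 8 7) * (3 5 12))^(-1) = (1 9 8 10)(2 7)(3 12 5) = [0, 9, 7, 12, 4, 3, 6, 2, 10, 8, 1, 11, 5]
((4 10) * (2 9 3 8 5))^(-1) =[0, 1, 5, 9, 10, 8, 6, 7, 3, 2, 4] =(2 5 8 3 9)(4 10)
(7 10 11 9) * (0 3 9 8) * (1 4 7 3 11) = (0 11 8)(1 4 7 10)(3 9) = [11, 4, 2, 9, 7, 5, 6, 10, 0, 3, 1, 8]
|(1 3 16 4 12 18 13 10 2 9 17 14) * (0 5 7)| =|(0 5 7)(1 3 16 4 12 18 13 10 2 9 17 14)| =12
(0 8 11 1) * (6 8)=(0 6 8 11 1)=[6, 0, 2, 3, 4, 5, 8, 7, 11, 9, 10, 1]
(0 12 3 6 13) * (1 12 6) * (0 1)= (0 6 13 1 12 3)= [6, 12, 2, 0, 4, 5, 13, 7, 8, 9, 10, 11, 3, 1]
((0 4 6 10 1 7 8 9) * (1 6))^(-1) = (0 9 8 7 1 4)(6 10) = [9, 4, 2, 3, 0, 5, 10, 1, 7, 8, 6]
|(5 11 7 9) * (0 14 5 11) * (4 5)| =12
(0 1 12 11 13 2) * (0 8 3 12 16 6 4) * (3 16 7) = [1, 7, 8, 12, 0, 5, 4, 3, 16, 9, 10, 13, 11, 2, 14, 15, 6] = (0 1 7 3 12 11 13 2 8 16 6 4)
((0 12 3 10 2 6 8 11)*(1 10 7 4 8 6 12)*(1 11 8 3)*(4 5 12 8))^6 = (1 7 8)(2 12 3)(4 10 5) = [0, 7, 12, 2, 10, 4, 6, 8, 1, 9, 5, 11, 3]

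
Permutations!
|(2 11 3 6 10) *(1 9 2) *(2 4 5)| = |(1 9 4 5 2 11 3 6 10)| = 9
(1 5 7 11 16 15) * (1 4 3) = (1 5 7 11 16 15 4 3) = [0, 5, 2, 1, 3, 7, 6, 11, 8, 9, 10, 16, 12, 13, 14, 4, 15]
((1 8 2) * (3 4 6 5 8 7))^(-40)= (8)= [0, 1, 2, 3, 4, 5, 6, 7, 8]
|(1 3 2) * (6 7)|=|(1 3 2)(6 7)|=6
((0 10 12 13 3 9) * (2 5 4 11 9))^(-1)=(0 9 11 4 5 2 3 13 12 10)=[9, 1, 3, 13, 5, 2, 6, 7, 8, 11, 0, 4, 10, 12]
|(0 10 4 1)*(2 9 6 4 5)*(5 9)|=6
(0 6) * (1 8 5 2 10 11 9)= (0 6)(1 8 5 2 10 11 9)= [6, 8, 10, 3, 4, 2, 0, 7, 5, 1, 11, 9]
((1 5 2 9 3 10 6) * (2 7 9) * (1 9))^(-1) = (1 7 5)(3 9 6 10) = [0, 7, 2, 9, 4, 1, 10, 5, 8, 6, 3]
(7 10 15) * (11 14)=(7 10 15)(11 14)=[0, 1, 2, 3, 4, 5, 6, 10, 8, 9, 15, 14, 12, 13, 11, 7]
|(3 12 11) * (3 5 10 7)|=|(3 12 11 5 10 7)|=6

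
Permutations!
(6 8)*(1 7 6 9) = [0, 7, 2, 3, 4, 5, 8, 6, 9, 1] = (1 7 6 8 9)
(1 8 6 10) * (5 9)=(1 8 6 10)(5 9)=[0, 8, 2, 3, 4, 9, 10, 7, 6, 5, 1]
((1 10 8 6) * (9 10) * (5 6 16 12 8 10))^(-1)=(1 6 5 9)(8 12 16)=[0, 6, 2, 3, 4, 9, 5, 7, 12, 1, 10, 11, 16, 13, 14, 15, 8]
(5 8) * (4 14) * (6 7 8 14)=[0, 1, 2, 3, 6, 14, 7, 8, 5, 9, 10, 11, 12, 13, 4]=(4 6 7 8 5 14)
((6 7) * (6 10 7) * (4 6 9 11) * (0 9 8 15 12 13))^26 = (0 13 12 15 8 6 4 11 9) = [13, 1, 2, 3, 11, 5, 4, 7, 6, 0, 10, 9, 15, 12, 14, 8]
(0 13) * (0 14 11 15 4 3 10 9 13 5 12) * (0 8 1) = (0 5 12 8 1)(3 10 9 13 14 11 15 4) = [5, 0, 2, 10, 3, 12, 6, 7, 1, 13, 9, 15, 8, 14, 11, 4]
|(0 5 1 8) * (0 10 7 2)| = 7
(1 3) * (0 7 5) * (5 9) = [7, 3, 2, 1, 4, 0, 6, 9, 8, 5] = (0 7 9 5)(1 3)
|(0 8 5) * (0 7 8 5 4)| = |(0 5 7 8 4)| = 5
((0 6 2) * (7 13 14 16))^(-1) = (0 2 6)(7 16 14 13) = [2, 1, 6, 3, 4, 5, 0, 16, 8, 9, 10, 11, 12, 7, 13, 15, 14]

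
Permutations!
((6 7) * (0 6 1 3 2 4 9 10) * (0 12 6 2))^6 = (0 6 4 1 10)(2 7 9 3 12) = [6, 10, 7, 12, 1, 5, 4, 9, 8, 3, 0, 11, 2]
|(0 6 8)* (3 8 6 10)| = 4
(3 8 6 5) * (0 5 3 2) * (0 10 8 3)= (0 5 2 10 8 6)= [5, 1, 10, 3, 4, 2, 0, 7, 6, 9, 8]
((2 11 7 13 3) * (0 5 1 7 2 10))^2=[1, 13, 2, 0, 4, 7, 6, 3, 8, 9, 5, 11, 12, 10]=(0 1 13 10 5 7 3)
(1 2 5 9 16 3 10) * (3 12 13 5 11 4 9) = (1 2 11 4 9 16 12 13 5 3 10) = [0, 2, 11, 10, 9, 3, 6, 7, 8, 16, 1, 4, 13, 5, 14, 15, 12]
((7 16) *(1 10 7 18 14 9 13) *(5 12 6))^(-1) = [0, 13, 2, 3, 4, 6, 12, 10, 8, 14, 1, 11, 5, 9, 18, 15, 7, 17, 16] = (1 13 9 14 18 16 7 10)(5 6 12)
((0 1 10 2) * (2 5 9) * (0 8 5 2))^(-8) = (0 9 5 8 2 10 1) = [9, 0, 10, 3, 4, 8, 6, 7, 2, 5, 1]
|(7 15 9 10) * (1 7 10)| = 4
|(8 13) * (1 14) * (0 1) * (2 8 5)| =12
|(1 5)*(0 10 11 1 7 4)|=7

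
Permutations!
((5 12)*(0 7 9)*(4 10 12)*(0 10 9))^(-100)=(12)=[0, 1, 2, 3, 4, 5, 6, 7, 8, 9, 10, 11, 12]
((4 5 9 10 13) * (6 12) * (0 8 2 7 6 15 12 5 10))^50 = (15)(0 8 2 7 6 5 9)(4 13 10) = [8, 1, 7, 3, 13, 9, 5, 6, 2, 0, 4, 11, 12, 10, 14, 15]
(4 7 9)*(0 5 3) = [5, 1, 2, 0, 7, 3, 6, 9, 8, 4] = (0 5 3)(4 7 9)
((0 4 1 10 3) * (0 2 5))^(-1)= (0 5 2 3 10 1 4)= [5, 4, 3, 10, 0, 2, 6, 7, 8, 9, 1]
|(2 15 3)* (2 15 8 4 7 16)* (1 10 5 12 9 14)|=30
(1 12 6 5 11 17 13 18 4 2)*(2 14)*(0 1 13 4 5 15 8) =[1, 12, 13, 3, 14, 11, 15, 7, 0, 9, 10, 17, 6, 18, 2, 8, 16, 4, 5] =(0 1 12 6 15 8)(2 13 18 5 11 17 4 14)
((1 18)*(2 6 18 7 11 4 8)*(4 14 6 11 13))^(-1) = (1 18 6 14 11 2 8 4 13 7) = [0, 18, 8, 3, 13, 5, 14, 1, 4, 9, 10, 2, 12, 7, 11, 15, 16, 17, 6]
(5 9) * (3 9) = (3 9 5) = [0, 1, 2, 9, 4, 3, 6, 7, 8, 5]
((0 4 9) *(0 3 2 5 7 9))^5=(9)(0 4)=[4, 1, 2, 3, 0, 5, 6, 7, 8, 9]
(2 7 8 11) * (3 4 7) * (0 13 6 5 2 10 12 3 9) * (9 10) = (0 13 6 5 2 10 12 3 4 7 8 11 9) = [13, 1, 10, 4, 7, 2, 5, 8, 11, 0, 12, 9, 3, 6]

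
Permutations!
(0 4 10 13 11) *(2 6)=[4, 1, 6, 3, 10, 5, 2, 7, 8, 9, 13, 0, 12, 11]=(0 4 10 13 11)(2 6)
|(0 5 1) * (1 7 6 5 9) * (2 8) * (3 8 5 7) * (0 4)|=|(0 9 1 4)(2 5 3 8)(6 7)|=4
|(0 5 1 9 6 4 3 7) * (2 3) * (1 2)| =|(0 5 2 3 7)(1 9 6 4)| =20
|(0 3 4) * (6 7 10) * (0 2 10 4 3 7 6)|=|(0 7 4 2 10)|=5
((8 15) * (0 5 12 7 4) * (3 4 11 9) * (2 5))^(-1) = (0 4 3 9 11 7 12 5 2)(8 15) = [4, 1, 0, 9, 3, 2, 6, 12, 15, 11, 10, 7, 5, 13, 14, 8]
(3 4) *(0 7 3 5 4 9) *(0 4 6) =[7, 1, 2, 9, 5, 6, 0, 3, 8, 4] =(0 7 3 9 4 5 6)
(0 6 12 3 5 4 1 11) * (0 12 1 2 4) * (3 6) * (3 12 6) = (0 12 3 5)(1 11 6)(2 4) = [12, 11, 4, 5, 2, 0, 1, 7, 8, 9, 10, 6, 3]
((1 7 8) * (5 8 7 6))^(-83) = (1 6 5 8) = [0, 6, 2, 3, 4, 8, 5, 7, 1]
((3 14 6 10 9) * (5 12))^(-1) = (3 9 10 6 14)(5 12) = [0, 1, 2, 9, 4, 12, 14, 7, 8, 10, 6, 11, 5, 13, 3]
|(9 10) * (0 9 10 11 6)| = 4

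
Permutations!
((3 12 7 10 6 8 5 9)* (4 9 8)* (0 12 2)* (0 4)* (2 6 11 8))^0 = (12) = [0, 1, 2, 3, 4, 5, 6, 7, 8, 9, 10, 11, 12]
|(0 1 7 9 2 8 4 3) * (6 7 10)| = 10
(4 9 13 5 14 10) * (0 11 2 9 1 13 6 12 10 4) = (0 11 2 9 6 12 10)(1 13 5 14 4) = [11, 13, 9, 3, 1, 14, 12, 7, 8, 6, 0, 2, 10, 5, 4]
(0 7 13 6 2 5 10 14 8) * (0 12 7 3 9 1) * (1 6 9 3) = [1, 0, 5, 3, 4, 10, 2, 13, 12, 6, 14, 11, 7, 9, 8] = (0 1)(2 5 10 14 8 12 7 13 9 6)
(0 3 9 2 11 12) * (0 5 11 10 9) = (0 3)(2 10 9)(5 11 12) = [3, 1, 10, 0, 4, 11, 6, 7, 8, 2, 9, 12, 5]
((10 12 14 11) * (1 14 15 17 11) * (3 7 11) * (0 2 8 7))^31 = (0 2 8 7 11 10 12 15 17 3)(1 14) = [2, 14, 8, 0, 4, 5, 6, 11, 7, 9, 12, 10, 15, 13, 1, 17, 16, 3]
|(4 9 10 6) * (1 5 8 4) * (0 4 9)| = 6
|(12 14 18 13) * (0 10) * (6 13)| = |(0 10)(6 13 12 14 18)| = 10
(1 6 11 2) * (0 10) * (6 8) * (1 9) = (0 10)(1 8 6 11 2 9) = [10, 8, 9, 3, 4, 5, 11, 7, 6, 1, 0, 2]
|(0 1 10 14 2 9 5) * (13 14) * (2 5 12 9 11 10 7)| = 18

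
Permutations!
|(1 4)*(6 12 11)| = 6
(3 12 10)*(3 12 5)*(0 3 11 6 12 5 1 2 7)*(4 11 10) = (0 3 1 2 7)(4 11 6 12)(5 10) = [3, 2, 7, 1, 11, 10, 12, 0, 8, 9, 5, 6, 4]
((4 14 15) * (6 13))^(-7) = (4 15 14)(6 13) = [0, 1, 2, 3, 15, 5, 13, 7, 8, 9, 10, 11, 12, 6, 4, 14]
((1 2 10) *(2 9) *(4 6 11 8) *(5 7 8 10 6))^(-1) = (1 10 11 6 2 9)(4 8 7 5) = [0, 10, 9, 3, 8, 4, 2, 5, 7, 1, 11, 6]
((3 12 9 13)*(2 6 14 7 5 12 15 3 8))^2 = (15)(2 14 5 9 8 6 7 12 13) = [0, 1, 14, 3, 4, 9, 7, 12, 6, 8, 10, 11, 13, 2, 5, 15]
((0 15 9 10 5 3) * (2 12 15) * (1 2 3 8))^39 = (0 3)(1 8 5 10 9 15 12 2) = [3, 8, 1, 0, 4, 10, 6, 7, 5, 15, 9, 11, 2, 13, 14, 12]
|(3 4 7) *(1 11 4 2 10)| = 7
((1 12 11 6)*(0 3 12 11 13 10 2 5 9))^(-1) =(0 9 5 2 10 13 12 3)(1 6 11) =[9, 6, 10, 0, 4, 2, 11, 7, 8, 5, 13, 1, 3, 12]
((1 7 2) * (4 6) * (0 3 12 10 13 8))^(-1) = (0 8 13 10 12 3)(1 2 7)(4 6) = [8, 2, 7, 0, 6, 5, 4, 1, 13, 9, 12, 11, 3, 10]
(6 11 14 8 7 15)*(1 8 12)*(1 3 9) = (1 8 7 15 6 11 14 12 3 9) = [0, 8, 2, 9, 4, 5, 11, 15, 7, 1, 10, 14, 3, 13, 12, 6]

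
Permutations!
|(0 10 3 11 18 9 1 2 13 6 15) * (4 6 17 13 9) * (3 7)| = 18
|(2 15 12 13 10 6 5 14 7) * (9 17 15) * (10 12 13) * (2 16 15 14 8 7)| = 36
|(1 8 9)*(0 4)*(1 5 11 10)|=|(0 4)(1 8 9 5 11 10)|=6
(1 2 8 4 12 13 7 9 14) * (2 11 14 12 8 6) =[0, 11, 6, 3, 8, 5, 2, 9, 4, 12, 10, 14, 13, 7, 1] =(1 11 14)(2 6)(4 8)(7 9 12 13)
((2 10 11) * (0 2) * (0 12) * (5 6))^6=(0 2 10 11 12)=[2, 1, 10, 3, 4, 5, 6, 7, 8, 9, 11, 12, 0]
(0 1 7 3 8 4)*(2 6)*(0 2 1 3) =(0 3 8 4 2 6 1 7) =[3, 7, 6, 8, 2, 5, 1, 0, 4]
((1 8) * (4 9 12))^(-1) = (1 8)(4 12 9) = [0, 8, 2, 3, 12, 5, 6, 7, 1, 4, 10, 11, 9]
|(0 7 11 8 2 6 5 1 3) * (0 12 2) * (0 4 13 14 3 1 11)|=10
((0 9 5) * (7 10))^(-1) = (0 5 9)(7 10) = [5, 1, 2, 3, 4, 9, 6, 10, 8, 0, 7]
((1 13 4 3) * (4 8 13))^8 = [0, 3, 2, 4, 1, 5, 6, 7, 8, 9, 10, 11, 12, 13] = (13)(1 3 4)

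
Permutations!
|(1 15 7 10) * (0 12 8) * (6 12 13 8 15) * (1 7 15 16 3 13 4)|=18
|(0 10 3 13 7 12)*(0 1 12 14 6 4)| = |(0 10 3 13 7 14 6 4)(1 12)| = 8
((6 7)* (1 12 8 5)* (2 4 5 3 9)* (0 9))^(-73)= (0 3 8 12 1 5 4 2 9)(6 7)= [3, 5, 9, 8, 2, 4, 7, 6, 12, 0, 10, 11, 1]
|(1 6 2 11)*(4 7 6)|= |(1 4 7 6 2 11)|= 6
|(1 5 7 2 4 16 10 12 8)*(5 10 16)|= 4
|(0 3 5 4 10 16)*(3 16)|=4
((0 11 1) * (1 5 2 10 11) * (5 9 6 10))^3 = (0 1)(2 5)(6 9 11 10) = [1, 0, 5, 3, 4, 2, 9, 7, 8, 11, 6, 10]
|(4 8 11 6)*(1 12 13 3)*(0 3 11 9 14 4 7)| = 8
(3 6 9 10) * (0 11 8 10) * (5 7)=[11, 1, 2, 6, 4, 7, 9, 5, 10, 0, 3, 8]=(0 11 8 10 3 6 9)(5 7)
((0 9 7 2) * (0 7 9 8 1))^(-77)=(9)(0 8 1)(2 7)=[8, 0, 7, 3, 4, 5, 6, 2, 1, 9]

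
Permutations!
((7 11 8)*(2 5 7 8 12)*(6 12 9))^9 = [0, 1, 7, 3, 4, 11, 2, 9, 8, 12, 10, 6, 5] = (2 7 9 12 5 11 6)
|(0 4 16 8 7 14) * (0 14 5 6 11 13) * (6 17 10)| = |(0 4 16 8 7 5 17 10 6 11 13)| = 11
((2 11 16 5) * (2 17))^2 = (2 16 17 11 5) = [0, 1, 16, 3, 4, 2, 6, 7, 8, 9, 10, 5, 12, 13, 14, 15, 17, 11]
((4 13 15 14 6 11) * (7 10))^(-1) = (4 11 6 14 15 13)(7 10) = [0, 1, 2, 3, 11, 5, 14, 10, 8, 9, 7, 6, 12, 4, 15, 13]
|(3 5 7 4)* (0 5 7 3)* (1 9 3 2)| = 8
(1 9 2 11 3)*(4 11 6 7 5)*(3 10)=(1 9 2 6 7 5 4 11 10 3)=[0, 9, 6, 1, 11, 4, 7, 5, 8, 2, 3, 10]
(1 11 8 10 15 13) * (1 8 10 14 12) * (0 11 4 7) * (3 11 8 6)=(0 8 14 12 1 4 7)(3 11 10 15 13 6)=[8, 4, 2, 11, 7, 5, 3, 0, 14, 9, 15, 10, 1, 6, 12, 13]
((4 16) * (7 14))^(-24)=(16)=[0, 1, 2, 3, 4, 5, 6, 7, 8, 9, 10, 11, 12, 13, 14, 15, 16]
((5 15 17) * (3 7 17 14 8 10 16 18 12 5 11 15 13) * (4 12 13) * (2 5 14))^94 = (2 14 18 17 5 8 13 11 4 10 3 15 12 16 7) = [0, 1, 14, 15, 10, 8, 6, 2, 13, 9, 3, 4, 16, 11, 18, 12, 7, 5, 17]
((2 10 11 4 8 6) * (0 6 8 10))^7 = (0 6 2)(4 10 11) = [6, 1, 0, 3, 10, 5, 2, 7, 8, 9, 11, 4]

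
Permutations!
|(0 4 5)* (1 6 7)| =3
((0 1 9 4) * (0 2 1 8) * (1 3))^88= (1 2 9 3 4)= [0, 2, 9, 4, 1, 5, 6, 7, 8, 3]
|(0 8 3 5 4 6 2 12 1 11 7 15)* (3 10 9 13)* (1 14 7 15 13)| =|(0 8 10 9 1 11 15)(2 12 14 7 13 3 5 4 6)| =63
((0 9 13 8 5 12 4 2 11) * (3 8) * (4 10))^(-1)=[11, 1, 4, 13, 10, 8, 6, 7, 3, 0, 12, 2, 5, 9]=(0 11 2 4 10 12 5 8 3 13 9)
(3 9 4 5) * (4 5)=(3 9 5)=[0, 1, 2, 9, 4, 3, 6, 7, 8, 5]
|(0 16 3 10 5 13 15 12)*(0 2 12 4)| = 8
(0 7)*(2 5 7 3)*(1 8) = [3, 8, 5, 2, 4, 7, 6, 0, 1] = (0 3 2 5 7)(1 8)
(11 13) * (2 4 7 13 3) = (2 4 7 13 11 3) = [0, 1, 4, 2, 7, 5, 6, 13, 8, 9, 10, 3, 12, 11]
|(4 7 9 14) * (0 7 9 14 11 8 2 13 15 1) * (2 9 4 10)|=|(0 7 14 10 2 13 15 1)(8 9 11)|=24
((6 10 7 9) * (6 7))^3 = [0, 1, 2, 3, 4, 5, 10, 9, 8, 7, 6] = (6 10)(7 9)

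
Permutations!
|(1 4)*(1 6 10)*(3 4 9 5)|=|(1 9 5 3 4 6 10)|=7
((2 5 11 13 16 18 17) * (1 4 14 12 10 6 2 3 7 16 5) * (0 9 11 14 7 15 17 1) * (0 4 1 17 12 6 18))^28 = [6, 1, 11, 18, 13, 16, 9, 5, 8, 2, 15, 4, 3, 7, 0, 17, 14, 10, 12] = (0 6 9 2 11 4 13 7 5 16 14)(3 18 12)(10 15 17)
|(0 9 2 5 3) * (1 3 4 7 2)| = 4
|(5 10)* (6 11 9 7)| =4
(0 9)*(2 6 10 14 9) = [2, 1, 6, 3, 4, 5, 10, 7, 8, 0, 14, 11, 12, 13, 9] = (0 2 6 10 14 9)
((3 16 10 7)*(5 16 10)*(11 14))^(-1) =(3 7 10)(5 16)(11 14) =[0, 1, 2, 7, 4, 16, 6, 10, 8, 9, 3, 14, 12, 13, 11, 15, 5]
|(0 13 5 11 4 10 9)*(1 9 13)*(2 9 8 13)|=10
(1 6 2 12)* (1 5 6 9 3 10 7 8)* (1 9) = (2 12 5 6)(3 10 7 8 9) = [0, 1, 12, 10, 4, 6, 2, 8, 9, 3, 7, 11, 5]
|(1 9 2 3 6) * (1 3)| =|(1 9 2)(3 6)| =6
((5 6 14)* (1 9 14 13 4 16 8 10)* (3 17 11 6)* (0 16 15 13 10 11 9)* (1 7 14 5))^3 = [11, 8, 2, 5, 4, 9, 14, 0, 10, 17, 1, 7, 12, 13, 16, 15, 6, 3] = (0 11 7)(1 8 10)(3 5 9 17)(6 14 16)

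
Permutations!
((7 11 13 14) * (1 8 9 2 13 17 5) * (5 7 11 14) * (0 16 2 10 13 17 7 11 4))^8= (17)(1 9 13)(5 8 10)= [0, 9, 2, 3, 4, 8, 6, 7, 10, 13, 5, 11, 12, 1, 14, 15, 16, 17]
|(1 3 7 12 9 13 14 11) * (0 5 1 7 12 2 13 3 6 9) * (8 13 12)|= |(0 5 1 6 9 3 8 13 14 11 7 2 12)|= 13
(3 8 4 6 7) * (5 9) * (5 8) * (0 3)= [3, 1, 2, 5, 6, 9, 7, 0, 4, 8]= (0 3 5 9 8 4 6 7)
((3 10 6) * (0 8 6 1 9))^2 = (0 6 10 9 8 3 1) = [6, 0, 2, 1, 4, 5, 10, 7, 3, 8, 9]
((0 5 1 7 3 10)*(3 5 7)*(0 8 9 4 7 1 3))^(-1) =(0 1)(3 5 7 4 9 8 10) =[1, 0, 2, 5, 9, 7, 6, 4, 10, 8, 3]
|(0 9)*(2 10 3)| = |(0 9)(2 10 3)| = 6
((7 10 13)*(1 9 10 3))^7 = (1 9 10 13 7 3) = [0, 9, 2, 1, 4, 5, 6, 3, 8, 10, 13, 11, 12, 7]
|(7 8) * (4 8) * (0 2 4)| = |(0 2 4 8 7)| = 5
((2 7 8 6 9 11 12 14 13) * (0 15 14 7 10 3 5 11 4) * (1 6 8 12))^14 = [15, 6, 10, 5, 0, 11, 9, 7, 8, 4, 3, 1, 12, 2, 13, 14] = (0 15 14 13 2 10 3 5 11 1 6 9 4)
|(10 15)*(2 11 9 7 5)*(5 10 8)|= 8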